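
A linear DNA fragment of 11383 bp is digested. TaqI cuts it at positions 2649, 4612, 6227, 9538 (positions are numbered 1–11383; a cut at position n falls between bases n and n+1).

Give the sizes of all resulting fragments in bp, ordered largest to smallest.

3311, 2649, 1963, 1845, 1615 bp

Linear molecule, 4 cuts → 5 fragments:
  2649 − 0 = 2649 bp
  4612 − 2649 = 1963 bp
  6227 − 4612 = 1615 bp
  9538 − 6227 = 3311 bp
  11383 − 9538 = 1845 bp
Sorted largest to smallest: 3311, 2649, 1963, 1845, 1615 bp.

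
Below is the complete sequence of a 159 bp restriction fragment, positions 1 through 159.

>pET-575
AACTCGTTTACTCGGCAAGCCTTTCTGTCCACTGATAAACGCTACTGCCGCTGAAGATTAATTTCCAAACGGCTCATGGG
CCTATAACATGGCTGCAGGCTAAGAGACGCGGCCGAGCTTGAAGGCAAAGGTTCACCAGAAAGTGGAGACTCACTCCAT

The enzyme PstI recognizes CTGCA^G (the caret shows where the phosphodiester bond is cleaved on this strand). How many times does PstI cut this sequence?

1

CTGCAG occurs starting at position 93.
PstI cuts at 1 site.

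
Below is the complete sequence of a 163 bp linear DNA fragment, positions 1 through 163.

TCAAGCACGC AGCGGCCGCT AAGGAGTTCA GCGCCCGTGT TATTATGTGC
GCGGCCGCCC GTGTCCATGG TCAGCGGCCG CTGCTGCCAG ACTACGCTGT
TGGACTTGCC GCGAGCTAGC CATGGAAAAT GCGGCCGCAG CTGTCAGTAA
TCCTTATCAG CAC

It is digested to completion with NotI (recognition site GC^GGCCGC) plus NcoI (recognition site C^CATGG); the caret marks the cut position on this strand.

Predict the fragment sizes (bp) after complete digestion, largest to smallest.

NotI sites (GCGGCCGC) start at positions 12, 51, 74, 131.
NotI cuts after base 2 of each site, so after positions 13, 52, 75, 132.
NcoI sites (CCATGG) start at positions 65, 120.
NcoI cuts after the first base of each site, so after positions 65, 120.
Combined cut positions: 13, 52, 65, 75, 120, 132.
Linear molecule, 6 cuts → 7 fragments:
  1–13 → 13 bp
  14–52 → 39 bp
  53–65 → 13 bp
  66–75 → 10 bp
  76–120 → 45 bp
  121–132 → 12 bp
  133–163 → 31 bp
Sorted largest to smallest: 45, 39, 31, 13, 13, 12, 10 bp.

45, 39, 31, 13, 13, 12, 10 bp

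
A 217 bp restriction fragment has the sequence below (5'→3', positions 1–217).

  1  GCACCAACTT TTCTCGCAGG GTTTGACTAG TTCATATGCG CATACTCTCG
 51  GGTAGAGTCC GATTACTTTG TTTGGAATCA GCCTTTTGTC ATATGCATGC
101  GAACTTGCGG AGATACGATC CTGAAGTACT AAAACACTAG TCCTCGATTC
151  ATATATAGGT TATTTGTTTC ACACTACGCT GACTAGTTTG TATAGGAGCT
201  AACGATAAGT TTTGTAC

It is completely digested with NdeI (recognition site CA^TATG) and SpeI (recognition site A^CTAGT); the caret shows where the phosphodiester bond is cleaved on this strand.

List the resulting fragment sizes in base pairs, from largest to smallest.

57, 46, 45, 35, 26, 8 bp

NdeI sites (CATATG) start at positions 33, 90.
NdeI cuts after base 2 of each site, so after positions 34, 91.
SpeI sites (ACTAGT) start at positions 26, 136, 182.
SpeI cuts after the first base of each site, so after positions 26, 136, 182.
Combined cut positions: 26, 34, 91, 136, 182.
Linear molecule, 5 cuts → 6 fragments:
  1–26 → 26 bp
  27–34 → 8 bp
  35–91 → 57 bp
  92–136 → 45 bp
  137–182 → 46 bp
  183–217 → 35 bp
Sorted largest to smallest: 57, 46, 45, 35, 26, 8 bp.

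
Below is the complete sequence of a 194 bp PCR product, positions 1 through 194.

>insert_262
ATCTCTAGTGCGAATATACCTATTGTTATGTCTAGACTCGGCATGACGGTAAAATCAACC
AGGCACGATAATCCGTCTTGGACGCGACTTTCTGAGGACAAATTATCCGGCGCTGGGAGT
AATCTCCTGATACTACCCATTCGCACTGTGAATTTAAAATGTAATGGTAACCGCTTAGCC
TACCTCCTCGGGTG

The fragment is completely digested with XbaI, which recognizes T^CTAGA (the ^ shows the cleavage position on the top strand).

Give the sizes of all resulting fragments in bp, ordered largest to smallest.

The XbaI site (TCTAGA) starts at position 31.
XbaI cuts after the first base of each site, so after position 31.
Linear molecule, 1 cut → 2 fragments:
  1–31 → 31 bp
  32–194 → 163 bp
Sorted largest to smallest: 163, 31 bp.

163, 31 bp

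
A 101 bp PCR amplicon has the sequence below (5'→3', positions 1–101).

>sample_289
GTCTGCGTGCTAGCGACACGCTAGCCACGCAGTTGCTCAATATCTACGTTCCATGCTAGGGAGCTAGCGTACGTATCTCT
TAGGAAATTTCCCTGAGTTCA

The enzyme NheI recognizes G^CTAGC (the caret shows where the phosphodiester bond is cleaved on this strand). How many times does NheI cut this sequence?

3

GCTAGC occurs starting at positions 9, 20, 63.
NheI cuts at 3 sites.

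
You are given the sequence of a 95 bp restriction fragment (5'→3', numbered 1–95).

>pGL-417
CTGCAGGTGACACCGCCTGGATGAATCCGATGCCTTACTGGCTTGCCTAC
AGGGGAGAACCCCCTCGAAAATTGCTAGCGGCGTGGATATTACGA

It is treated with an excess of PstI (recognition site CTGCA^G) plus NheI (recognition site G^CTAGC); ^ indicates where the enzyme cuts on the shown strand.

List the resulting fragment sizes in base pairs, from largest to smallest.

69, 21, 5 bp

The PstI site (CTGCAG) starts at position 1.
PstI cuts after base 5 of each site (before the last base), so after position 5.
The NheI site (GCTAGC) starts at position 74.
NheI cuts after the first base of each site, so after position 74.
Combined cut positions: 5, 74.
Linear molecule, 2 cuts → 3 fragments:
  1–5 → 5 bp
  6–74 → 69 bp
  75–95 → 21 bp
Sorted largest to smallest: 69, 21, 5 bp.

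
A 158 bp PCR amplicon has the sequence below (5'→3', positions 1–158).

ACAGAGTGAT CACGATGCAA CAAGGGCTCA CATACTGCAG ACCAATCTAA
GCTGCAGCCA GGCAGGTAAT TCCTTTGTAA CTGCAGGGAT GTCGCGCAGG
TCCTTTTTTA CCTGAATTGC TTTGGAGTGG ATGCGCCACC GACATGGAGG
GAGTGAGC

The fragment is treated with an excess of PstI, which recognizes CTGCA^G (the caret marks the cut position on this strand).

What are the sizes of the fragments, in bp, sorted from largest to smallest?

73, 39, 29, 17 bp

PstI sites (CTGCAG) start at positions 35, 52, 81.
PstI cuts after base 5 of each site (before the last base), so after positions 39, 56, 85.
Linear molecule, 3 cuts → 4 fragments:
  1–39 → 39 bp
  40–56 → 17 bp
  57–85 → 29 bp
  86–158 → 73 bp
Sorted largest to smallest: 73, 39, 29, 17 bp.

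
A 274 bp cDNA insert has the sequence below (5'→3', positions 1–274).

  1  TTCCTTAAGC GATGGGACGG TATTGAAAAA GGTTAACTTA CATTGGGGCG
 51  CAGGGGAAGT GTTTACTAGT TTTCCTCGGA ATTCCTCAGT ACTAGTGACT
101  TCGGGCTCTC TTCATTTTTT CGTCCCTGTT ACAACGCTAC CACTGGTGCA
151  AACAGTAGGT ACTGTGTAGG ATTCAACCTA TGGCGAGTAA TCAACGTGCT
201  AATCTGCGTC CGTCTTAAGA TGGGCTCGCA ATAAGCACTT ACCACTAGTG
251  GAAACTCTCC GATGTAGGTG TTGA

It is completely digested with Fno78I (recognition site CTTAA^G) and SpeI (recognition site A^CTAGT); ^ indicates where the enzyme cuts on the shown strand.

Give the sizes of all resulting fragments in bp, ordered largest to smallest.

Fno78I sites (CTTAAG) start at positions 4, 214.
Fno78I cuts after base 5 of each site (before the last base), so after positions 8, 218.
SpeI sites (ACTAGT) start at positions 65, 91, 244.
SpeI cuts after the first base of each site, so after positions 65, 91, 244.
Combined cut positions: 8, 65, 91, 218, 244.
Linear molecule, 5 cuts → 6 fragments:
  1–8 → 8 bp
  9–65 → 57 bp
  66–91 → 26 bp
  92–218 → 127 bp
  219–244 → 26 bp
  245–274 → 30 bp
Sorted largest to smallest: 127, 57, 30, 26, 26, 8 bp.

127, 57, 30, 26, 26, 8 bp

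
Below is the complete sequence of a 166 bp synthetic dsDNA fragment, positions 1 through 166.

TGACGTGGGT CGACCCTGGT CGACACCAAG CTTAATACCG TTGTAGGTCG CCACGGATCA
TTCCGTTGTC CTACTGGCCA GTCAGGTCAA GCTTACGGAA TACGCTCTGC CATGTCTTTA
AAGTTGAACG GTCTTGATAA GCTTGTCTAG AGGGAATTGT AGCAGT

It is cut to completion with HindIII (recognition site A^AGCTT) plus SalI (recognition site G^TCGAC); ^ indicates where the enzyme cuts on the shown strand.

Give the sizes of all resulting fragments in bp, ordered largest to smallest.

61, 50, 27, 10, 9, 9 bp

HindIII sites (AAGCTT) start at positions 28, 89, 139.
HindIII cuts after the first base of each site, so after positions 28, 89, 139.
SalI sites (GTCGAC) start at positions 9, 19.
SalI cuts after the first base of each site, so after positions 9, 19.
Combined cut positions: 9, 19, 28, 89, 139.
Linear molecule, 5 cuts → 6 fragments:
  1–9 → 9 bp
  10–19 → 10 bp
  20–28 → 9 bp
  29–89 → 61 bp
  90–139 → 50 bp
  140–166 → 27 bp
Sorted largest to smallest: 61, 50, 27, 10, 9, 9 bp.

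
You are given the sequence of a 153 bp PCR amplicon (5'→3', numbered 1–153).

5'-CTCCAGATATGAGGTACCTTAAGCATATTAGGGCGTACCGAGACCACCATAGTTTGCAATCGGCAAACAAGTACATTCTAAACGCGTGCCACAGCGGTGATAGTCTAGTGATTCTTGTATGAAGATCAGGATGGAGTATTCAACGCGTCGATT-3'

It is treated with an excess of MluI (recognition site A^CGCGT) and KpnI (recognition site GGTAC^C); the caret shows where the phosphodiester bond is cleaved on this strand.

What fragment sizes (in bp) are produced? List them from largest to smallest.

65, 61, 17, 10 bp

MluI sites (ACGCGT) start at positions 82, 143.
MluI cuts after the first base of each site, so after positions 82, 143.
The KpnI site (GGTACC) starts at position 13.
KpnI cuts after base 5 of each site (before the last base), so after position 17.
Combined cut positions: 17, 82, 143.
Linear molecule, 3 cuts → 4 fragments:
  1–17 → 17 bp
  18–82 → 65 bp
  83–143 → 61 bp
  144–153 → 10 bp
Sorted largest to smallest: 65, 61, 17, 10 bp.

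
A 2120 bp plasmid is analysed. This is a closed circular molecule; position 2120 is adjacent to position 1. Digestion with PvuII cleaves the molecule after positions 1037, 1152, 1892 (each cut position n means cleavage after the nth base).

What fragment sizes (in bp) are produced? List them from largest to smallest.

1265, 740, 115 bp

Circular molecule, 3 cuts → 3 fragments:
  1152 − 1037 = 115 bp
  1892 − 1152 = 740 bp
  wrap: 2120 − 1892 + 1037 = 1265 bp
Sorted largest to smallest: 1265, 740, 115 bp.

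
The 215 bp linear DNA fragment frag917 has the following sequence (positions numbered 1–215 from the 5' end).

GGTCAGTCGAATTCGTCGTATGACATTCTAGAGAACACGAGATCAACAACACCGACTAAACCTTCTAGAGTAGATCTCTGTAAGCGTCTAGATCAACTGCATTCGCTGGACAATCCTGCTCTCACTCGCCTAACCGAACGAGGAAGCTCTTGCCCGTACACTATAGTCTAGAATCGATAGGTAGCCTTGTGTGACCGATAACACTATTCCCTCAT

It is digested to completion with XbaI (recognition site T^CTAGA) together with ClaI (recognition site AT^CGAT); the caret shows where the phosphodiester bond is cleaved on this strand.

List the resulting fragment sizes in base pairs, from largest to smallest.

80, 41, 37, 27, 23, 7 bp

XbaI sites (TCTAGA) start at positions 27, 64, 87, 167.
XbaI cuts after the first base of each site, so after positions 27, 64, 87, 167.
The ClaI site (ATCGAT) starts at position 173.
ClaI cuts after base 2 of each site, so after position 174.
Combined cut positions: 27, 64, 87, 167, 174.
Linear molecule, 5 cuts → 6 fragments:
  1–27 → 27 bp
  28–64 → 37 bp
  65–87 → 23 bp
  88–167 → 80 bp
  168–174 → 7 bp
  175–215 → 41 bp
Sorted largest to smallest: 80, 41, 37, 27, 23, 7 bp.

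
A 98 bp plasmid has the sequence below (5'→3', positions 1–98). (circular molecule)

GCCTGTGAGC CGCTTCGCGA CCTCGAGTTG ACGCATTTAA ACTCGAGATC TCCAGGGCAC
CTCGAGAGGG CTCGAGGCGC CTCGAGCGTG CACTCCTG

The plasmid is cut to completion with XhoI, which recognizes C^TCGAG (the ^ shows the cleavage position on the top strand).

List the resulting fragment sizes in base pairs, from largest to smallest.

39, 20, 19, 10, 10 bp

XhoI sites (CTCGAG) start at positions 22, 42, 61, 71, 81.
XhoI cuts after the first base of each site, so after positions 22, 42, 61, 71, 81.
Circular molecule, 5 cuts → 5 fragments:
  23–42 → 20 bp
  43–61 → 19 bp
  62–71 → 10 bp
  72–81 → 10 bp
  82–98 then 1–22 → 17 + 22 = 39 bp
Sorted largest to smallest: 39, 20, 19, 10, 10 bp.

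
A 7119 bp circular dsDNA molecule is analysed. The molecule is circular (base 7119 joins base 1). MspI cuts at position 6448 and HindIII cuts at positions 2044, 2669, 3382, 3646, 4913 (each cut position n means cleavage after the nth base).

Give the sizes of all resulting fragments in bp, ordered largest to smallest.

Combined cut positions (sorted): 2044, 2669, 3382, 3646, 4913, 6448.
Circular molecule, 6 cuts → 6 fragments:
  2669 − 2044 = 625 bp
  3382 − 2669 = 713 bp
  3646 − 3382 = 264 bp
  4913 − 3646 = 1267 bp
  6448 − 4913 = 1535 bp
  wrap: 7119 − 6448 + 2044 = 2715 bp
Sorted largest to smallest: 2715, 1535, 1267, 713, 625, 264 bp.

2715, 1535, 1267, 713, 625, 264 bp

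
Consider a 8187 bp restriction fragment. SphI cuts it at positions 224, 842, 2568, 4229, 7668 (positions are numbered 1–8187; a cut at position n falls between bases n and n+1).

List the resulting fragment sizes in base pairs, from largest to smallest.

Linear molecule, 5 cuts → 6 fragments:
  224 − 0 = 224 bp
  842 − 224 = 618 bp
  2568 − 842 = 1726 bp
  4229 − 2568 = 1661 bp
  7668 − 4229 = 3439 bp
  8187 − 7668 = 519 bp
Sorted largest to smallest: 3439, 1726, 1661, 618, 519, 224 bp.

3439, 1726, 1661, 618, 519, 224 bp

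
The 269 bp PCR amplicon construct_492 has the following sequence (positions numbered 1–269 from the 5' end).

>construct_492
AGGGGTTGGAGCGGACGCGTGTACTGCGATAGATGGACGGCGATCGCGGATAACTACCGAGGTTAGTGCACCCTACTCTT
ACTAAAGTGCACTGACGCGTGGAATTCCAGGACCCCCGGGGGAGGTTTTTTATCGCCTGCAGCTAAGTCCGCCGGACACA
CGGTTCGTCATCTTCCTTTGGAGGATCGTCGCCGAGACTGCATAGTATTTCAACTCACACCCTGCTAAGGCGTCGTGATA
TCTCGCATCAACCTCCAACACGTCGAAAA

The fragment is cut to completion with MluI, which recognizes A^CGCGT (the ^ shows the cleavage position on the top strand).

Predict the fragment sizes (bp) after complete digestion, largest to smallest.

MluI sites (ACGCGT) start at positions 15, 95.
MluI cuts after the first base of each site, so after positions 15, 95.
Linear molecule, 2 cuts → 3 fragments:
  1–15 → 15 bp
  16–95 → 80 bp
  96–269 → 174 bp
Sorted largest to smallest: 174, 80, 15 bp.

174, 80, 15 bp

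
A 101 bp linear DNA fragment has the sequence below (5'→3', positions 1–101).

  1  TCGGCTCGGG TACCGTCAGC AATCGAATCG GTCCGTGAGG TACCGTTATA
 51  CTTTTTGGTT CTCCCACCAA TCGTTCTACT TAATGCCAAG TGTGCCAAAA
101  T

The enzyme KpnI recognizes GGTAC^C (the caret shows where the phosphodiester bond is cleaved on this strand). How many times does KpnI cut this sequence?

2

GGTACC occurs starting at positions 9, 39.
KpnI cuts at 2 sites.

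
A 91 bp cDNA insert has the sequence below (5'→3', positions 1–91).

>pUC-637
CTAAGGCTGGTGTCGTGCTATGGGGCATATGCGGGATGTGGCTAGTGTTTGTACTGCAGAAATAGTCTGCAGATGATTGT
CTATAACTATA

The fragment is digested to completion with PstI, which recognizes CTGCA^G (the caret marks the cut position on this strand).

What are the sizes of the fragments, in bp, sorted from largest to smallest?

58, 20, 13 bp

PstI sites (CTGCAG) start at positions 54, 67.
PstI cuts after base 5 of each site (before the last base), so after positions 58, 71.
Linear molecule, 2 cuts → 3 fragments:
  1–58 → 58 bp
  59–71 → 13 bp
  72–91 → 20 bp
Sorted largest to smallest: 58, 20, 13 bp.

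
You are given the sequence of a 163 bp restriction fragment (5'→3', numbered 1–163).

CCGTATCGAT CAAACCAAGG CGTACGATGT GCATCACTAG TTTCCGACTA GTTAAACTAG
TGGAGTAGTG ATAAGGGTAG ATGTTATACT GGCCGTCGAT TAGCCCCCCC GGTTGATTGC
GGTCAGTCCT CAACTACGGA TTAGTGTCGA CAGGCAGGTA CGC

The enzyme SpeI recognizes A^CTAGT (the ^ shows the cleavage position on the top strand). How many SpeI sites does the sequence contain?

3

ACTAGT occurs starting at positions 36, 47, 56.
SpeI cuts at 3 sites.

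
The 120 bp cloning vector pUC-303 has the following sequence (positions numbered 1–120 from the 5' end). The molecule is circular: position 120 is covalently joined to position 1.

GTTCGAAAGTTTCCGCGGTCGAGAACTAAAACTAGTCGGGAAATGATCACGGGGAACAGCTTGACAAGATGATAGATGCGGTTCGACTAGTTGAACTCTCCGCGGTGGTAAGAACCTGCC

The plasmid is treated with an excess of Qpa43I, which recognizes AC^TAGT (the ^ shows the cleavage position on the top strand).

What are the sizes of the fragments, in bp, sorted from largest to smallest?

Qpa43I sites (ACTAGT) start at positions 31, 86.
Qpa43I cuts after base 2 of each site, so after positions 32, 87.
Circular molecule, 2 cuts → 2 fragments:
  33–87 → 55 bp
  88–120 then 1–32 → 33 + 32 = 65 bp
Sorted largest to smallest: 65, 55 bp.

65, 55 bp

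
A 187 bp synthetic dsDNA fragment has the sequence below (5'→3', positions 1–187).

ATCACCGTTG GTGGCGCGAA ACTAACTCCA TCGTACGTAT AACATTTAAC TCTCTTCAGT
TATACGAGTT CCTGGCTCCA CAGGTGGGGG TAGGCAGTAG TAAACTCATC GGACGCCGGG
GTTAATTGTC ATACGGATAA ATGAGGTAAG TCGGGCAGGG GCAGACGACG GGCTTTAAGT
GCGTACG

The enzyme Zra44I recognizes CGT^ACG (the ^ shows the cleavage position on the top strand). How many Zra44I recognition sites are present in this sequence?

2

CGTACG occurs starting at positions 32, 182.
Zra44I cuts at 2 sites.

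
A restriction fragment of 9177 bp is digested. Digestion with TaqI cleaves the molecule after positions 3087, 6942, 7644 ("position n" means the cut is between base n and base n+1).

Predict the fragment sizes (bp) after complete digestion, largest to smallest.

3855, 3087, 1533, 702 bp

Linear molecule, 3 cuts → 4 fragments:
  3087 − 0 = 3087 bp
  6942 − 3087 = 3855 bp
  7644 − 6942 = 702 bp
  9177 − 7644 = 1533 bp
Sorted largest to smallest: 3855, 3087, 1533, 702 bp.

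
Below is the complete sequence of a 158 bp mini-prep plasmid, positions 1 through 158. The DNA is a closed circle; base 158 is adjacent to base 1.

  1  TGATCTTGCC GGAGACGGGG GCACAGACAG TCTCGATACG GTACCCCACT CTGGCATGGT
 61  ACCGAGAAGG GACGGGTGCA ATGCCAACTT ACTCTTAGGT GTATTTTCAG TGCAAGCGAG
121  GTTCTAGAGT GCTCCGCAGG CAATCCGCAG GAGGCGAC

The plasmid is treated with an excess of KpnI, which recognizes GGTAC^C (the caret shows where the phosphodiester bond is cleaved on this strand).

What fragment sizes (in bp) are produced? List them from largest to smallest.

140, 18 bp

KpnI sites (GGTACC) start at positions 40, 58.
KpnI cuts after base 5 of each site (before the last base), so after positions 44, 62.
Circular molecule, 2 cuts → 2 fragments:
  45–62 → 18 bp
  63–158 then 1–44 → 96 + 44 = 140 bp
Sorted largest to smallest: 140, 18 bp.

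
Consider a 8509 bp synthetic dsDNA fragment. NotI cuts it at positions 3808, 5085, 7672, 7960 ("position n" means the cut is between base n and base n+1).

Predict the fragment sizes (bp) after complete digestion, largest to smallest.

3808, 2587, 1277, 549, 288 bp

Linear molecule, 4 cuts → 5 fragments:
  3808 − 0 = 3808 bp
  5085 − 3808 = 1277 bp
  7672 − 5085 = 2587 bp
  7960 − 7672 = 288 bp
  8509 − 7960 = 549 bp
Sorted largest to smallest: 3808, 2587, 1277, 549, 288 bp.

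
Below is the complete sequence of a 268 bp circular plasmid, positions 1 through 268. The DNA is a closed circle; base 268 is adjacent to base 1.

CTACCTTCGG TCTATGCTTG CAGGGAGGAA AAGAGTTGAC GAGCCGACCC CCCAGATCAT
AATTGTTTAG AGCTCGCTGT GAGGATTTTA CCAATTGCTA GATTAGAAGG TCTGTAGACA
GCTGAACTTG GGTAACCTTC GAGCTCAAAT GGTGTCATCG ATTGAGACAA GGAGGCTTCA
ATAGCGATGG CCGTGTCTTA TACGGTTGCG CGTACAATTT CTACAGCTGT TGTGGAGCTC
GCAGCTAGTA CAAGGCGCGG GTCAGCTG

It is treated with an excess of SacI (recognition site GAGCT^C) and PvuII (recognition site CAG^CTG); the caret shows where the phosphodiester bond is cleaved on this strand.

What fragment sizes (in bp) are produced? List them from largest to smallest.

81, 77, 47, 26, 24, 13 bp

SacI sites (GAGCTC) start at positions 70, 141, 235.
SacI cuts after base 5 of each site (before the last base), so after positions 74, 145, 239.
PvuII sites (CAGCTG) start at positions 119, 224, 263.
PvuII cuts after base 3 of each site, so after positions 121, 226, 265.
Combined cut positions: 74, 121, 145, 226, 239, 265.
Circular molecule, 6 cuts → 6 fragments:
  75–121 → 47 bp
  122–145 → 24 bp
  146–226 → 81 bp
  227–239 → 13 bp
  240–265 → 26 bp
  266–268 then 1–74 → 3 + 74 = 77 bp
Sorted largest to smallest: 81, 77, 47, 26, 24, 13 bp.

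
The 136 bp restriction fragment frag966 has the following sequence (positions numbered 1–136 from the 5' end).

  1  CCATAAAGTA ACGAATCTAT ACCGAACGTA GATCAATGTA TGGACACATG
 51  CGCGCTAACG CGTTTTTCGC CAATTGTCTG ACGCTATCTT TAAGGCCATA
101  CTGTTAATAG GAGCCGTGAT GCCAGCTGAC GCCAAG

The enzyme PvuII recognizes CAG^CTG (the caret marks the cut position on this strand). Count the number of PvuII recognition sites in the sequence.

1

CAGCTG occurs starting at position 123.
PvuII cuts at 1 site.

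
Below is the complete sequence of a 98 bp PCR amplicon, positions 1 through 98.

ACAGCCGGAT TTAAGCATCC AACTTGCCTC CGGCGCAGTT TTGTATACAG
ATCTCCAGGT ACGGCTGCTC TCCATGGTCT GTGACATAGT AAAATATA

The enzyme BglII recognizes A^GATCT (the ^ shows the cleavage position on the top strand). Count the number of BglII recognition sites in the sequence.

1

AGATCT occurs starting at position 49.
BglII cuts at 1 site.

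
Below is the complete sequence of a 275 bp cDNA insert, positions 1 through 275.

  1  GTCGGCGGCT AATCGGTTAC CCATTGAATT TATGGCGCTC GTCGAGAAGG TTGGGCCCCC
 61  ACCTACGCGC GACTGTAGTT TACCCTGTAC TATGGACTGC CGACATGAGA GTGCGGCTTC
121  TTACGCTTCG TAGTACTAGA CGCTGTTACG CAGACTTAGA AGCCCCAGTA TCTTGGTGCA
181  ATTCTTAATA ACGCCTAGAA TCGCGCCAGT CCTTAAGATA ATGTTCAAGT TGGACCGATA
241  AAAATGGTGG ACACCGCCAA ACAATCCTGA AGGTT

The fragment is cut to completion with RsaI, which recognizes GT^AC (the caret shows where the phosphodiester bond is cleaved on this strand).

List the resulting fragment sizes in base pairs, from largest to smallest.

RsaI sites (GTAC) start at positions 87, 133.
RsaI cuts after base 2 of each site, so after positions 88, 134.
Linear molecule, 2 cuts → 3 fragments:
  1–88 → 88 bp
  89–134 → 46 bp
  135–275 → 141 bp
Sorted largest to smallest: 141, 88, 46 bp.

141, 88, 46 bp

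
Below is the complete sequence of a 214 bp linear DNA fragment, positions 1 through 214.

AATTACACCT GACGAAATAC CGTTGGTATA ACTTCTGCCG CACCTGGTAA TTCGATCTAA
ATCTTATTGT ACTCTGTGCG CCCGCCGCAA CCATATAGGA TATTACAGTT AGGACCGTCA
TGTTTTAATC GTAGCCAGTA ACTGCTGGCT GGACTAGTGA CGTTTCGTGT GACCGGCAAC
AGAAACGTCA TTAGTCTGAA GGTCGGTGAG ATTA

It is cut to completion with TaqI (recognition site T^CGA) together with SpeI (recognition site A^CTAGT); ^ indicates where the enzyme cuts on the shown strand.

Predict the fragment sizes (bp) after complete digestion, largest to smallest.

101, 61, 52 bp

The TaqI site (TCGA) starts at position 52.
TaqI cuts after the first base of each site, so after position 52.
The SpeI site (ACTAGT) starts at position 153.
SpeI cuts after the first base of each site, so after position 153.
Combined cut positions: 52, 153.
Linear molecule, 2 cuts → 3 fragments:
  1–52 → 52 bp
  53–153 → 101 bp
  154–214 → 61 bp
Sorted largest to smallest: 101, 61, 52 bp.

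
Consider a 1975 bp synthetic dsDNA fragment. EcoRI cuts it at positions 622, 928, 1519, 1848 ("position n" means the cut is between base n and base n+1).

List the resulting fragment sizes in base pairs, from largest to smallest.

Linear molecule, 4 cuts → 5 fragments:
  622 − 0 = 622 bp
  928 − 622 = 306 bp
  1519 − 928 = 591 bp
  1848 − 1519 = 329 bp
  1975 − 1848 = 127 bp
Sorted largest to smallest: 622, 591, 329, 306, 127 bp.

622, 591, 329, 306, 127 bp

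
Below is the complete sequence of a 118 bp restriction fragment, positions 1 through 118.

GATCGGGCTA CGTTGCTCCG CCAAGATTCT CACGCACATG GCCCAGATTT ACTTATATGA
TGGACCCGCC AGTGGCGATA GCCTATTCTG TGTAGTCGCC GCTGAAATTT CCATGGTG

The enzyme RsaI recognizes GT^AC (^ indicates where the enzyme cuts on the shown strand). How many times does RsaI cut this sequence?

No occurrence of GTAC is present in the sequence.
RsaI does not cut: 0 sites.

0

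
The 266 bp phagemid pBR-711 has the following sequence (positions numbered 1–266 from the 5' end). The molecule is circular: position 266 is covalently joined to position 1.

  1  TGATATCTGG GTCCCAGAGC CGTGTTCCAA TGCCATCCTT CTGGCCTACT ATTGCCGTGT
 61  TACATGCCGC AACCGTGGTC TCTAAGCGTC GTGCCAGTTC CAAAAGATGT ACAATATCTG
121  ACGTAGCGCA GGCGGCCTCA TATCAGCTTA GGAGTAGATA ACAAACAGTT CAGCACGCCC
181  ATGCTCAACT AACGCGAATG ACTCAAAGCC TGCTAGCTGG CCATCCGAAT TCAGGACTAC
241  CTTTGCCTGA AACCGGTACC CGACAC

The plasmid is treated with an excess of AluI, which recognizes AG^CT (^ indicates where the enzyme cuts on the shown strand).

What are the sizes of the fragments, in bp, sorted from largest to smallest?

AluI sites (AGCT) start at positions 145, 215.
AluI cuts after base 2 of each site, so after positions 146, 216.
Circular molecule, 2 cuts → 2 fragments:
  147–216 → 70 bp
  217–266 then 1–146 → 50 + 146 = 196 bp
Sorted largest to smallest: 196, 70 bp.

196, 70 bp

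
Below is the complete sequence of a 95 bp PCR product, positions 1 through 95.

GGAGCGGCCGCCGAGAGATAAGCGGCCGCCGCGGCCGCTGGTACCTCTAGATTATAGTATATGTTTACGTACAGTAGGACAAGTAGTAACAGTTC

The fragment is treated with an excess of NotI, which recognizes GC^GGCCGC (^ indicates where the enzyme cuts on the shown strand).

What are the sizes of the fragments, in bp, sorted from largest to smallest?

NotI sites (GCGGCCGC) start at positions 4, 22, 31.
NotI cuts after base 2 of each site, so after positions 5, 23, 32.
Linear molecule, 3 cuts → 4 fragments:
  1–5 → 5 bp
  6–23 → 18 bp
  24–32 → 9 bp
  33–95 → 63 bp
Sorted largest to smallest: 63, 18, 9, 5 bp.

63, 18, 9, 5 bp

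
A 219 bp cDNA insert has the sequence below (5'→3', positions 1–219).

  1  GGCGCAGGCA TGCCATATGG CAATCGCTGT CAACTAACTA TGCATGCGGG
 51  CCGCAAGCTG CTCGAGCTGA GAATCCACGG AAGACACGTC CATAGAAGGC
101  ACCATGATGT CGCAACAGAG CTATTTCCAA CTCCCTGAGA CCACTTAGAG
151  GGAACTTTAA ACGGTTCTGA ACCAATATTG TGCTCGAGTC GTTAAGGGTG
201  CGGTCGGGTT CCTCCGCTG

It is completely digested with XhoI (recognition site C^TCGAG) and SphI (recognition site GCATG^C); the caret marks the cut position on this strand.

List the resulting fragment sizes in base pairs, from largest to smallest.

XhoI sites (CTCGAG) start at positions 61, 183.
XhoI cuts after the first base of each site, so after positions 61, 183.
SphI sites (GCATGC) start at positions 8, 42.
SphI cuts after base 5 of each site (before the last base), so after positions 12, 46.
Combined cut positions: 12, 46, 61, 183.
Linear molecule, 4 cuts → 5 fragments:
  1–12 → 12 bp
  13–46 → 34 bp
  47–61 → 15 bp
  62–183 → 122 bp
  184–219 → 36 bp
Sorted largest to smallest: 122, 36, 34, 15, 12 bp.

122, 36, 34, 15, 12 bp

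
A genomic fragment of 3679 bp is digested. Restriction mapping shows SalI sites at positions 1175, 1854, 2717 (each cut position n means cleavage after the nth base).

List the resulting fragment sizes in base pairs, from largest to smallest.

Linear molecule, 3 cuts → 4 fragments:
  1175 − 0 = 1175 bp
  1854 − 1175 = 679 bp
  2717 − 1854 = 863 bp
  3679 − 2717 = 962 bp
Sorted largest to smallest: 1175, 962, 863, 679 bp.

1175, 962, 863, 679 bp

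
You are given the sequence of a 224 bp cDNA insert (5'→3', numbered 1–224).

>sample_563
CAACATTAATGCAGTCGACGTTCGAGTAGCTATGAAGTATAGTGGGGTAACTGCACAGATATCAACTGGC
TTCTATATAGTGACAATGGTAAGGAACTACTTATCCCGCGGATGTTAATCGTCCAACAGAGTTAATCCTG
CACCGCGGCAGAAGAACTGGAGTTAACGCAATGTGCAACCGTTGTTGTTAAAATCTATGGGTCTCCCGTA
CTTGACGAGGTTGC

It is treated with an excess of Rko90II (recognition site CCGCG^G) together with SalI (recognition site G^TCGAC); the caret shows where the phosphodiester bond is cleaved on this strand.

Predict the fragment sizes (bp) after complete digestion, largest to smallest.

Rko90II sites (CCGCGG) start at positions 106, 143.
Rko90II cuts after base 5 of each site (before the last base), so after positions 110, 147.
The SalI site (GTCGAC) starts at position 14.
SalI cuts after the first base of each site, so after position 14.
Combined cut positions: 14, 110, 147.
Linear molecule, 3 cuts → 4 fragments:
  1–14 → 14 bp
  15–110 → 96 bp
  111–147 → 37 bp
  148–224 → 77 bp
Sorted largest to smallest: 96, 77, 37, 14 bp.

96, 77, 37, 14 bp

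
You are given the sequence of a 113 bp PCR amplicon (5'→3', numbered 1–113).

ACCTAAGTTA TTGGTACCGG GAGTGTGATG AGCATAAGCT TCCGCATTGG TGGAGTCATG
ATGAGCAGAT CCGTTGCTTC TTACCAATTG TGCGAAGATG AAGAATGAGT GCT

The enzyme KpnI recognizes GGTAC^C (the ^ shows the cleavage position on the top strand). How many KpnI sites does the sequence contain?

1

GGTACC occurs starting at position 13.
KpnI cuts at 1 site.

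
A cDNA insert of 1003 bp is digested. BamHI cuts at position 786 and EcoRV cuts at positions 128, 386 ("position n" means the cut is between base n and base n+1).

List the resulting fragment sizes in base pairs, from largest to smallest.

400, 258, 217, 128 bp

Combined cut positions (sorted): 128, 386, 786.
Linear molecule, 3 cuts → 4 fragments:
  128 − 0 = 128 bp
  386 − 128 = 258 bp
  786 − 386 = 400 bp
  1003 − 786 = 217 bp
Sorted largest to smallest: 400, 258, 217, 128 bp.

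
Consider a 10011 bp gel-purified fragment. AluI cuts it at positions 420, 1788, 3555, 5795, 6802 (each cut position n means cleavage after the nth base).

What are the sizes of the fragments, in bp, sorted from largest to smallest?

Linear molecule, 5 cuts → 6 fragments:
  420 − 0 = 420 bp
  1788 − 420 = 1368 bp
  3555 − 1788 = 1767 bp
  5795 − 3555 = 2240 bp
  6802 − 5795 = 1007 bp
  10011 − 6802 = 3209 bp
Sorted largest to smallest: 3209, 2240, 1767, 1368, 1007, 420 bp.

3209, 2240, 1767, 1368, 1007, 420 bp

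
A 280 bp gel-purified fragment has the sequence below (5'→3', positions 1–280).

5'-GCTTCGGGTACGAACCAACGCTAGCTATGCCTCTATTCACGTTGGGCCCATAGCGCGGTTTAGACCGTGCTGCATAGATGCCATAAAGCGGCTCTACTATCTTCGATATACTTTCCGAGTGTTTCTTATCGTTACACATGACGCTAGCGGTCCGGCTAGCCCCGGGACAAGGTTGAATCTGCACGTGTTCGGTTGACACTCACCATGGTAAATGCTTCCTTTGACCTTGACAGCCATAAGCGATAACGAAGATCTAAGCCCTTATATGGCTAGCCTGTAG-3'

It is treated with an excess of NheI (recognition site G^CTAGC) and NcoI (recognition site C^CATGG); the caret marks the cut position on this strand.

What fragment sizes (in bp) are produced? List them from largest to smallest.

NheI sites (GCTAGC) start at positions 20, 143, 155, 269.
NheI cuts after the first base of each site, so after positions 20, 143, 155, 269.
The NcoI site (CCATGG) starts at position 203.
NcoI cuts after the first base of each site, so after position 203.
Combined cut positions: 20, 143, 155, 203, 269.
Linear molecule, 5 cuts → 6 fragments:
  1–20 → 20 bp
  21–143 → 123 bp
  144–155 → 12 bp
  156–203 → 48 bp
  204–269 → 66 bp
  270–280 → 11 bp
Sorted largest to smallest: 123, 66, 48, 20, 12, 11 bp.

123, 66, 48, 20, 12, 11 bp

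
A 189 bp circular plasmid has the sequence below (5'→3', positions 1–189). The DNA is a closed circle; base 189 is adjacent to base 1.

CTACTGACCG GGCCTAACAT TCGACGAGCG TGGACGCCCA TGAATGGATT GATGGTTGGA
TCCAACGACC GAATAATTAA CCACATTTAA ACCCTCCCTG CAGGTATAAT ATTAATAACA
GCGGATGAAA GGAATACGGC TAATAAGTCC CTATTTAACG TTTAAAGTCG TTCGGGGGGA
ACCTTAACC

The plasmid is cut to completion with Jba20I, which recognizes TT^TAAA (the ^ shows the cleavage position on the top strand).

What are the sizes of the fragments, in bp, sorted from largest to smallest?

Jba20I sites (TTTAAA) start at positions 86, 161.
Jba20I cuts after base 2 of each site, so after positions 87, 162.
Circular molecule, 2 cuts → 2 fragments:
  88–162 → 75 bp
  163–189 then 1–87 → 27 + 87 = 114 bp
Sorted largest to smallest: 114, 75 bp.

114, 75 bp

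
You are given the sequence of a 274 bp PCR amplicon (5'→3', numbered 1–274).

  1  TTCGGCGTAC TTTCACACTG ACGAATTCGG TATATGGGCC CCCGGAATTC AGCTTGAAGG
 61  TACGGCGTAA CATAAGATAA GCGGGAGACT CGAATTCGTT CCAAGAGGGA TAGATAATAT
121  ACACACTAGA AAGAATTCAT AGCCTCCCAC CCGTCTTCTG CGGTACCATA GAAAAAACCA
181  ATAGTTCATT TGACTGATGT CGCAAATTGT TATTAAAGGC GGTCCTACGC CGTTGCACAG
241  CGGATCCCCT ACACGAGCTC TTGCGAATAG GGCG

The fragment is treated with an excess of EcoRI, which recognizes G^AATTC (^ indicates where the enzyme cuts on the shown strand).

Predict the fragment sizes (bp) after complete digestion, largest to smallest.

EcoRI sites (GAATTC) start at positions 23, 45, 92, 133.
EcoRI cuts after the first base of each site, so after positions 23, 45, 92, 133.
Linear molecule, 4 cuts → 5 fragments:
  1–23 → 23 bp
  24–45 → 22 bp
  46–92 → 47 bp
  93–133 → 41 bp
  134–274 → 141 bp
Sorted largest to smallest: 141, 47, 41, 23, 22 bp.

141, 47, 41, 23, 22 bp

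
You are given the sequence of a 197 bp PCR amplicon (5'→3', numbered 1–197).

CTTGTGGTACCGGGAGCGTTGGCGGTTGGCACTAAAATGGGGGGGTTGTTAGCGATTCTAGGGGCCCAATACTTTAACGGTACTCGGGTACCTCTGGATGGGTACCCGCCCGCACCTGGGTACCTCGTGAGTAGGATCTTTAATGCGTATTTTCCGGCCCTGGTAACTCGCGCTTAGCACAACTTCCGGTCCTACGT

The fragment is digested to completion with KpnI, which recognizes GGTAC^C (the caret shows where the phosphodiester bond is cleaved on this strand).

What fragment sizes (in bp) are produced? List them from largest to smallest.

KpnI sites (GGTACC) start at positions 6, 87, 101, 119.
KpnI cuts after base 5 of each site (before the last base), so after positions 10, 91, 105, 123.
Linear molecule, 4 cuts → 5 fragments:
  1–10 → 10 bp
  11–91 → 81 bp
  92–105 → 14 bp
  106–123 → 18 bp
  124–197 → 74 bp
Sorted largest to smallest: 81, 74, 18, 14, 10 bp.

81, 74, 18, 14, 10 bp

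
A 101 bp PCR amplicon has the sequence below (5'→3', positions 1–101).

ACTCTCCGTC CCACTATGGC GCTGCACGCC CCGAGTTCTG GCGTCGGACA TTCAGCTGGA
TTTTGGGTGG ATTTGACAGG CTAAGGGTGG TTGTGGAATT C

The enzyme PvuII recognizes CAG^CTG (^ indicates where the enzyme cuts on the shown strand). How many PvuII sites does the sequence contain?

CAGCTG occurs starting at position 53.
PvuII cuts at 1 site.

1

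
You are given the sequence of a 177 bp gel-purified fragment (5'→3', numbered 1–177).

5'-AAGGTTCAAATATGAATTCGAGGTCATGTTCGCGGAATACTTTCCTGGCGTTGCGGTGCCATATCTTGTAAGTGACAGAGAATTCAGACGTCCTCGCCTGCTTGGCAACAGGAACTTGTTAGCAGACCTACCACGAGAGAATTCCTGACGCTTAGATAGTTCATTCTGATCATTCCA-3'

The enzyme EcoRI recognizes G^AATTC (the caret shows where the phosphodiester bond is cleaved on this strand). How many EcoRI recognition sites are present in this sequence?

3

GAATTC occurs starting at positions 14, 80, 139.
EcoRI cuts at 3 sites.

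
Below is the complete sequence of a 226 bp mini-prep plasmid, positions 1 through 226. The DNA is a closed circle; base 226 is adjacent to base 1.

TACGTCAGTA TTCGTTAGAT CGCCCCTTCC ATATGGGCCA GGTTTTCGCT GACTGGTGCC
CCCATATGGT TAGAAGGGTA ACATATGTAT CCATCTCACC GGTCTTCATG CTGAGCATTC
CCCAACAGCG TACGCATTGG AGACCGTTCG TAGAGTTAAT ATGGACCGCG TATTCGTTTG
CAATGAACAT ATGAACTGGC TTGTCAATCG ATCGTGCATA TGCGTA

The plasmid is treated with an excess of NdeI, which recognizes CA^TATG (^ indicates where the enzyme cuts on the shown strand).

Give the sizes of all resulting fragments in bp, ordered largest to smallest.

NdeI sites (CATATG) start at positions 30, 63, 82, 188, 217.
NdeI cuts after base 2 of each site, so after positions 31, 64, 83, 189, 218.
Circular molecule, 5 cuts → 5 fragments:
  32–64 → 33 bp
  65–83 → 19 bp
  84–189 → 106 bp
  190–218 → 29 bp
  219–226 then 1–31 → 8 + 31 = 39 bp
Sorted largest to smallest: 106, 39, 33, 29, 19 bp.

106, 39, 33, 29, 19 bp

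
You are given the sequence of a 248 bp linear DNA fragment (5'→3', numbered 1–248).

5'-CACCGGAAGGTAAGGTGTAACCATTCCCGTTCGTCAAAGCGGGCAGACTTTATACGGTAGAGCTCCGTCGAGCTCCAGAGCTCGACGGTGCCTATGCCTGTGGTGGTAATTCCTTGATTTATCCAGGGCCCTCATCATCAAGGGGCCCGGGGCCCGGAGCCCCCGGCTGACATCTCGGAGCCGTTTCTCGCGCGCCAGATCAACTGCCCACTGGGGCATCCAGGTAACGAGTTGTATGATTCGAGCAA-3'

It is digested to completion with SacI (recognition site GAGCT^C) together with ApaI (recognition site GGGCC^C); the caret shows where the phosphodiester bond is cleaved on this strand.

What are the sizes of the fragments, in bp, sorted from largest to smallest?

SacI sites (GAGCTC) start at positions 60, 70, 78.
SacI cuts after base 5 of each site (before the last base), so after positions 64, 74, 82.
ApaI sites (GGGCCC) start at positions 126, 143, 150.
ApaI cuts after base 5 of each site (before the last base), so after positions 130, 147, 154.
Combined cut positions: 64, 74, 82, 130, 147, 154.
Linear molecule, 6 cuts → 7 fragments:
  1–64 → 64 bp
  65–74 → 10 bp
  75–82 → 8 bp
  83–130 → 48 bp
  131–147 → 17 bp
  148–154 → 7 bp
  155–248 → 94 bp
Sorted largest to smallest: 94, 64, 48, 17, 10, 8, 7 bp.

94, 64, 48, 17, 10, 8, 7 bp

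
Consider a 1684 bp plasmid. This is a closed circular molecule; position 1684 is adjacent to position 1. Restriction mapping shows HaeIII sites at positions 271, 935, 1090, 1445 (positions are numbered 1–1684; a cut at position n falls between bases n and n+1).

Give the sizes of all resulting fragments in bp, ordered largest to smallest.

664, 510, 355, 155 bp

Circular molecule, 4 cuts → 4 fragments:
  935 − 271 = 664 bp
  1090 − 935 = 155 bp
  1445 − 1090 = 355 bp
  wrap: 1684 − 1445 + 271 = 510 bp
Sorted largest to smallest: 664, 510, 355, 155 bp.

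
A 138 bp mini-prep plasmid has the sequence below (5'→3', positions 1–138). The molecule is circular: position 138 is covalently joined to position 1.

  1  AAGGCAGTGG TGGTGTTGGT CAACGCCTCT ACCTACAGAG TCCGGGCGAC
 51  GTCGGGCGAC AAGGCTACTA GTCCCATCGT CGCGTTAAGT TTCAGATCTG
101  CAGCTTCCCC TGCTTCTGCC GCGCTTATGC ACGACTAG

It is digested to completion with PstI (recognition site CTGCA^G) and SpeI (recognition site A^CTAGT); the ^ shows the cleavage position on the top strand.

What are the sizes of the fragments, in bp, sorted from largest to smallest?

103, 35 bp

The PstI site (CTGCAG) starts at position 98.
PstI cuts after base 5 of each site (before the last base), so after position 102.
The SpeI site (ACTAGT) starts at position 67.
SpeI cuts after the first base of each site, so after position 67.
Combined cut positions: 67, 102.
Circular molecule, 2 cuts → 2 fragments:
  68–102 → 35 bp
  103–138 then 1–67 → 36 + 67 = 103 bp
Sorted largest to smallest: 103, 35 bp.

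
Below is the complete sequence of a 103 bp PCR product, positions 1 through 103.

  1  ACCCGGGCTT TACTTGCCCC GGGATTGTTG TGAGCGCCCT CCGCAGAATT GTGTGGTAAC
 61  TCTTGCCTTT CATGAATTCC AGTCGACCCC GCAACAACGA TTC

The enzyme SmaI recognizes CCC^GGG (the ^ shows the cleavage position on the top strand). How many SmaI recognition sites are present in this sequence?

2

CCCGGG occurs starting at positions 2, 18.
SmaI cuts at 2 sites.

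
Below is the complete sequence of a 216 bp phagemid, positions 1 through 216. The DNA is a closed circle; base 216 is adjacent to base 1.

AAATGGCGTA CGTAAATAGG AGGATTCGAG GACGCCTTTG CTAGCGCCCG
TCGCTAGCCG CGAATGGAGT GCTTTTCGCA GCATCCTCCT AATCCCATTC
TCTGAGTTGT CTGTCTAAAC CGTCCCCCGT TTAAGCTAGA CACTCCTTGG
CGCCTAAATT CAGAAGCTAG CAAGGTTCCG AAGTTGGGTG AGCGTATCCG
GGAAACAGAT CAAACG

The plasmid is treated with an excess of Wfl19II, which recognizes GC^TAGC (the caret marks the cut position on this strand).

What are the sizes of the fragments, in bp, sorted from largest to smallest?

113, 90, 13 bp

Wfl19II sites (GCTAGC) start at positions 40, 53, 166.
Wfl19II cuts after base 2 of each site, so after positions 41, 54, 167.
Circular molecule, 3 cuts → 3 fragments:
  42–54 → 13 bp
  55–167 → 113 bp
  168–216 then 1–41 → 49 + 41 = 90 bp
Sorted largest to smallest: 113, 90, 13 bp.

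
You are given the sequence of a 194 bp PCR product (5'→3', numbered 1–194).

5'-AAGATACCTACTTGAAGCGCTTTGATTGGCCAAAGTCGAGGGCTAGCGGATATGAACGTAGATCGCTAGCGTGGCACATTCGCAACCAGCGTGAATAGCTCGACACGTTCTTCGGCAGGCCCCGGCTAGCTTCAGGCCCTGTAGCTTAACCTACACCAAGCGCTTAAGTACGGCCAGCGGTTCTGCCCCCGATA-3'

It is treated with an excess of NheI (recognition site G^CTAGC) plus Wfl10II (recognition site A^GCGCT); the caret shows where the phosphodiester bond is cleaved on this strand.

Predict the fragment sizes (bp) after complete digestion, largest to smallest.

NheI sites (GCTAGC) start at positions 42, 65, 125.
NheI cuts after the first base of each site, so after positions 42, 65, 125.
Wfl10II sites (AGCGCT) start at positions 16, 159.
Wfl10II cuts after the first base of each site, so after positions 16, 159.
Combined cut positions: 16, 42, 65, 125, 159.
Linear molecule, 5 cuts → 6 fragments:
  1–16 → 16 bp
  17–42 → 26 bp
  43–65 → 23 bp
  66–125 → 60 bp
  126–159 → 34 bp
  160–194 → 35 bp
Sorted largest to smallest: 60, 35, 34, 26, 23, 16 bp.

60, 35, 34, 26, 23, 16 bp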